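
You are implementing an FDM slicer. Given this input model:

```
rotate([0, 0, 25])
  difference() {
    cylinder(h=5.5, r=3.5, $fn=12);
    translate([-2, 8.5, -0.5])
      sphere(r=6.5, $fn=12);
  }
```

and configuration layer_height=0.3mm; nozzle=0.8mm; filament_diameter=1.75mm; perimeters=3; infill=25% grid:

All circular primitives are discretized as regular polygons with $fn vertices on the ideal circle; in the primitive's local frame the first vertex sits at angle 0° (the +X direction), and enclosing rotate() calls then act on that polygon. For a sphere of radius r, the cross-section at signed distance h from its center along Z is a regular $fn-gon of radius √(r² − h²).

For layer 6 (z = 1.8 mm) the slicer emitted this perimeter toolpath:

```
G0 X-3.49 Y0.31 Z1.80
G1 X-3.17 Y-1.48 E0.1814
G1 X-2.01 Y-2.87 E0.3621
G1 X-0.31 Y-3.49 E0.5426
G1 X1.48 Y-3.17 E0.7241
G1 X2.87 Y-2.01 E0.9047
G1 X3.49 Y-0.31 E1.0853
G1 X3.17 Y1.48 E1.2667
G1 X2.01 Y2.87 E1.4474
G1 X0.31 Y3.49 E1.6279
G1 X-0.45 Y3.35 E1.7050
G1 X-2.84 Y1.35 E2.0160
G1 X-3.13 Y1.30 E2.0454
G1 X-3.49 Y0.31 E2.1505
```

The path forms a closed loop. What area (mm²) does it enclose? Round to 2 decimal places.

35.40 mm²

Apply the shoelace formula to the sequence of (X, Y) vertices; enclosed area = 35.40 mm².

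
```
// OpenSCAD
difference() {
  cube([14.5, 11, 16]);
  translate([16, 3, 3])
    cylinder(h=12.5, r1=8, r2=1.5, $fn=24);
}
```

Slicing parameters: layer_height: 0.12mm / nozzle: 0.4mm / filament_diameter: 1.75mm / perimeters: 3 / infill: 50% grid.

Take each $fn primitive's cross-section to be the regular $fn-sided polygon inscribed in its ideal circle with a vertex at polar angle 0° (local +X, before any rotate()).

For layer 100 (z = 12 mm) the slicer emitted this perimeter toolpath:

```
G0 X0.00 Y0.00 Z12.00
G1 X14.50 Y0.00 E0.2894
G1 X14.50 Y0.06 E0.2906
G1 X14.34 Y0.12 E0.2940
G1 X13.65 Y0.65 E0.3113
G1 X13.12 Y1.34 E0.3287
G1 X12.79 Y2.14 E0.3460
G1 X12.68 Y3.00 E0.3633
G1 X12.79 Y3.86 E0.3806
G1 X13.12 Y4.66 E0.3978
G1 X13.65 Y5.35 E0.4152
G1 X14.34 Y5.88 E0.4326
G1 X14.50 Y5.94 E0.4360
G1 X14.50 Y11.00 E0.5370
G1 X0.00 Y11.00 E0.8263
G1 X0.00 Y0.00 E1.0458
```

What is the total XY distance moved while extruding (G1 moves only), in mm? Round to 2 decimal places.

Sum the Euclidean lengths of each G1 segment: total = 52.41 mm.

52.41 mm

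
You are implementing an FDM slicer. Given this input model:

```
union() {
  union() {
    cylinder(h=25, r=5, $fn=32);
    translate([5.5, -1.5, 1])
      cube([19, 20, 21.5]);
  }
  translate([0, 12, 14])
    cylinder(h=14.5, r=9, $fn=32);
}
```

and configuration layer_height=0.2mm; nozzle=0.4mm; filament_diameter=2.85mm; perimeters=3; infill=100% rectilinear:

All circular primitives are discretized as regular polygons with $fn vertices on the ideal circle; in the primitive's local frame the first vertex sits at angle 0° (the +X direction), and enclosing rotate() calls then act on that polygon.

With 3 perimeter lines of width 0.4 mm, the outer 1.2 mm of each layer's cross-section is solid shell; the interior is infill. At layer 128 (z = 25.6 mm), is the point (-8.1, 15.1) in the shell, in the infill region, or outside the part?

shell

At z = 25.6 mm: the cylinder does not reach this height (z outside [0, 25]); the cube at (5.5, -1.5) is not intersected at this z (z outside [1, 22.5]); Combining (union): nothing is present at this height; the cylinder at (0, 12): section is a regular 32-gon, circumradius r=9; Merging all regions: only the r=9 cylinder at (0, 12) is present, so the union is just that shape — 1 connected region. Overall, the cross-section is a single solid region. The nearest boundary edge runs (-8.31, 15.44)→(-8.83, 13.76); distance from the point to it = 0.31 mm. The point is inside the cross-section, 0.31 mm from the nearest boundary — within the 1.2 mm shell band (3 × 0.4).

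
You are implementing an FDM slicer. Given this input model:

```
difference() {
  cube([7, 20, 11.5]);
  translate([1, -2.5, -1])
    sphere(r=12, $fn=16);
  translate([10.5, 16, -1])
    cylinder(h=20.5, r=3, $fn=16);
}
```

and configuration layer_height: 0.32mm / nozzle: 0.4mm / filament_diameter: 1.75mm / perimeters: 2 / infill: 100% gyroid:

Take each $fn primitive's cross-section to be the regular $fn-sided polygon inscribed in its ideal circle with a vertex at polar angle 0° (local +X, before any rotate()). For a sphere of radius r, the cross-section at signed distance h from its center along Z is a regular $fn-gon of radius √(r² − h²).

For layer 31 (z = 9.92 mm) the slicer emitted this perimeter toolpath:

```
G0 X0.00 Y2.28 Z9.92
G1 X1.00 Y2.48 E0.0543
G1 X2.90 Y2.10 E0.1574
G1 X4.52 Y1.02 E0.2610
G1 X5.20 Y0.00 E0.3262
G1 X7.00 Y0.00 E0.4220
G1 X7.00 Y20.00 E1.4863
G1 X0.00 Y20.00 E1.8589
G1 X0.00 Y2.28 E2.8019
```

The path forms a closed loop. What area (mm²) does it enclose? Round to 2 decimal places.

Apply the shoelace formula to the sequence of (X, Y) vertices; enclosed area = 130.39 mm².

130.39 mm²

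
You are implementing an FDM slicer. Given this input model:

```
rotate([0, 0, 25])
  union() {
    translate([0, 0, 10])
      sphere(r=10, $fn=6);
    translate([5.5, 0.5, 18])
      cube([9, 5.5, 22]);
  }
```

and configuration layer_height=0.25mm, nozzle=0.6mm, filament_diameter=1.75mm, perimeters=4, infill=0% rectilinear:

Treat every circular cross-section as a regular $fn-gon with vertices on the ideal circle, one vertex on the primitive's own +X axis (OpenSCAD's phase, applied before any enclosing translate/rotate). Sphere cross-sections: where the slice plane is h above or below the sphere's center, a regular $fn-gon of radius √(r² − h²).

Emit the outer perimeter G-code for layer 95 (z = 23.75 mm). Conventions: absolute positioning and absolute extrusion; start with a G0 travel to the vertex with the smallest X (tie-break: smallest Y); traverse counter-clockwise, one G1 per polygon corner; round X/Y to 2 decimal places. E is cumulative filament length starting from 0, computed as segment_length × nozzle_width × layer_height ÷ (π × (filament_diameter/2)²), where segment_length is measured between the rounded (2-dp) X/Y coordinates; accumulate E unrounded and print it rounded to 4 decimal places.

G0 X2.45 Y7.76 Z23.75
G1 X4.77 Y2.78 E0.3426
G1 X12.93 Y6.58 E0.9040
G1 X10.61 Y11.57 E1.2471
G1 X2.45 Y7.76 E1.8088

At z = 23.75 mm: the sphere does not reach this height (|z−center|=13.750 > r=10); the 9×5.5 cube at (5.5, 0.5) contributes its full rectangle; Taking the union: only the 9×5.5 cube at (5.5, 0.5) is present, so the union is just that shape — 1 connected region; (rotated 25° about Z; rotation is an isometry so areas/perimeters/island counts are preserved). The outline is a single polygon with 4 vertices. Extrusion per mm of travel: 0.6 × 0.25 / (π × 0.875²) = 0.062363. Accumulating E over each segment gives final E = 1.8088.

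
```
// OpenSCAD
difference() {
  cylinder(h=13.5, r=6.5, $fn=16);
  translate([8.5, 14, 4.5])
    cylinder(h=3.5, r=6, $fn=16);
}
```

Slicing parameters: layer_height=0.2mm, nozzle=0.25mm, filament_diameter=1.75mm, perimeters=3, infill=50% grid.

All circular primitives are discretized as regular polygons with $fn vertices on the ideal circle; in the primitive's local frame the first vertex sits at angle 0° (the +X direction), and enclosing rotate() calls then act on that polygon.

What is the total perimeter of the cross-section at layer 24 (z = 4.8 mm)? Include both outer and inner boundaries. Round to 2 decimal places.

40.58 mm

At z = 4.8 mm: the cylinder: section is a regular 16-gon, circumradius r=6.5 (perimeter = 2·16·6.500·sin(180°/16) = 40.58 mm); the r=6 cylinder at (8.5, 14) contributes a regular 16-gon of circumradius 6 (perimeter = 2·16·6.000·sin(180°/16) = 37.46 mm); After the difference (first − rest): starting from the r=6.5 cylinder, the r=6 cylinder at (8.5, 14) misses the remaining region (no effect) — boundary = 40.58 mm. Overall, the cross-section is a single solid region. Total boundary length (outer) = 40.58 mm.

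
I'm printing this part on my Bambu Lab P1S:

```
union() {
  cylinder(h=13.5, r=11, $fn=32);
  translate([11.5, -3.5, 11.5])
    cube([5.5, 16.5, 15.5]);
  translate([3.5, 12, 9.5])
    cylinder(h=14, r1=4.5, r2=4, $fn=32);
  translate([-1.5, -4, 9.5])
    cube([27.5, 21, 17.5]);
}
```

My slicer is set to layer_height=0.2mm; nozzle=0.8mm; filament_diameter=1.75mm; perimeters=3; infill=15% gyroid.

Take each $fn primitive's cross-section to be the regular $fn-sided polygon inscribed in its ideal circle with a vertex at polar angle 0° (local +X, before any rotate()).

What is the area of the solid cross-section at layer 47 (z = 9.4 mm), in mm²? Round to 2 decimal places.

At z = 9.4 mm: the r=11 cylinder gives a regular 32-gon of circumradius 11 (constant along its height) (area = (32/2)·11.000²·sin(360°/32) = 377.69 mm²); the cube at (11.5, -3.5) is absent (z outside [11.5, 27]); the cone at (3.5, 12) is absent (z outside [9.5, 23.5]); the cube at (-1.5, -4) does not reach this height (z outside [9.5, 27]); Combining (union): only the r=11 cylinder is present, so the union is just that shape — area = 377.69 mm². Overall, the cross-section is a single solid region. Net area = 377.69 mm².

377.69 mm²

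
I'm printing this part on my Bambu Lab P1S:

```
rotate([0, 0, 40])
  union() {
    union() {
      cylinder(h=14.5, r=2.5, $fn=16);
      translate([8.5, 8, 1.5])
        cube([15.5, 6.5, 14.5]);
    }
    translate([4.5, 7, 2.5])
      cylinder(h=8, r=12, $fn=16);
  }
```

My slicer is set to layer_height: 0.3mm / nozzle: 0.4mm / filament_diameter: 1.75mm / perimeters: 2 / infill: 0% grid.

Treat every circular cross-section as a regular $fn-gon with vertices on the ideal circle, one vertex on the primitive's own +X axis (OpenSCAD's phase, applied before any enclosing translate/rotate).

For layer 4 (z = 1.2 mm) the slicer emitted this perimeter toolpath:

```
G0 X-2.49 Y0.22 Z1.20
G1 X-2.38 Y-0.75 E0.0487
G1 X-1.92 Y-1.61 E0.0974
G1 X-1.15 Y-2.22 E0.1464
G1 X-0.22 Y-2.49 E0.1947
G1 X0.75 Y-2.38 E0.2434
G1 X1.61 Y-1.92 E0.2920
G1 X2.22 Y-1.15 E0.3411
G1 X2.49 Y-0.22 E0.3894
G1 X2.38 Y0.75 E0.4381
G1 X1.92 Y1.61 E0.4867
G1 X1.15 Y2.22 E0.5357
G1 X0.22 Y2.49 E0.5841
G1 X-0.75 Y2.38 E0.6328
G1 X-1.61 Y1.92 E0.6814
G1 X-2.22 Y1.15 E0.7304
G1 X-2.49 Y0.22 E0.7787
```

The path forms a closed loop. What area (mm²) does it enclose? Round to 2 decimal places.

19.14 mm²

Apply the shoelace formula to the sequence of (X, Y) vertices; enclosed area = 19.14 mm².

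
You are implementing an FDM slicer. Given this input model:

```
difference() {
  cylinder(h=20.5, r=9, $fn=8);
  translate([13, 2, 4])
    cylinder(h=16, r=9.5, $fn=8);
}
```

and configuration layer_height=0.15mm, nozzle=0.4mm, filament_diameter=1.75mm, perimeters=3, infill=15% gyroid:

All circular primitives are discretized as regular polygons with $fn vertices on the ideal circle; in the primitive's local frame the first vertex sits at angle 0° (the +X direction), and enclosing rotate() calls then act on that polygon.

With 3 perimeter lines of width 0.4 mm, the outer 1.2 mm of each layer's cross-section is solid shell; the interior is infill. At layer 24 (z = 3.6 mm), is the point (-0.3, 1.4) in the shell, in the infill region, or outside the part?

infill

At z = 3.6 mm: the cylinder: section is a regular 8-gon, circumradius r=9; the cylinder at (13, 2) is not intersected at this z (z outside [4, 20]); Taking the first minus the rest: none of the subtracted shapes is present at this height, so the r=9 cylinder is unchanged — 1 connected region. Overall, the cross-section is a single solid region. The nearest boundary edge runs (0.00, 9.00)→(-6.36, 6.36); distance from the point to it = 6.91 mm. The point is inside the cross-section and 6.91 mm from the nearest boundary — more than the 1.2 mm shell width (3 × 0.4), so it's in the infill interior.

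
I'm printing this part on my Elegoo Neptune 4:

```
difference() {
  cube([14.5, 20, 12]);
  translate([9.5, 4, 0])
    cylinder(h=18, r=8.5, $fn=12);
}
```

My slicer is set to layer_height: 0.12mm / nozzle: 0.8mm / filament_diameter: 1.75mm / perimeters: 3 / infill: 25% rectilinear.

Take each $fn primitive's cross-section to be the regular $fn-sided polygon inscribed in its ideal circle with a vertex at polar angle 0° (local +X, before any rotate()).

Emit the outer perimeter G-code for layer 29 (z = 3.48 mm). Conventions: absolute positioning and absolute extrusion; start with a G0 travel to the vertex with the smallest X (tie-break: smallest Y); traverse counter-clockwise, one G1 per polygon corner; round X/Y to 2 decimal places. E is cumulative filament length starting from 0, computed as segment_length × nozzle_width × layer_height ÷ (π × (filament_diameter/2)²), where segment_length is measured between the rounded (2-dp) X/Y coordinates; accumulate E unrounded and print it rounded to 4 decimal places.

G0 X0.00 Y0.00 Z3.48
G1 X2.07 Y0.00 E0.0826
G1 X1.00 Y4.00 E0.2479
G1 X2.14 Y8.25 E0.4235
G1 X5.25 Y11.36 E0.5990
G1 X9.50 Y12.50 E0.7747
G1 X13.75 Y11.36 E0.9503
G1 X14.50 Y10.61 E0.9926
G1 X14.50 Y20.00 E1.3674
G1 X0.00 Y20.00 E1.9461
G1 X0.00 Y0.00 E2.7444

At z = 3.48 mm: the cube is present — its section is the full 14.5×20 rectangle; the r=8.5 cylinder at (9.5, 4) gives a regular 12-gon of circumradius 8.5 (constant along its height); Subtracting the remaining from the first: starting from the 14.5×20 cube, the r=8.5 cylinder at (9.5, 4) partially overlaps it — only the 144.99 mm² overlap (of its 216.75 mm²) is removed, clipping the outline — 1 connected region. The outline is a single polygon with 10 vertices. Extrusion per mm of travel: 0.8 × 0.12 / (π × 0.875²) = 0.039912. Accumulating E over each segment gives final E = 2.7444.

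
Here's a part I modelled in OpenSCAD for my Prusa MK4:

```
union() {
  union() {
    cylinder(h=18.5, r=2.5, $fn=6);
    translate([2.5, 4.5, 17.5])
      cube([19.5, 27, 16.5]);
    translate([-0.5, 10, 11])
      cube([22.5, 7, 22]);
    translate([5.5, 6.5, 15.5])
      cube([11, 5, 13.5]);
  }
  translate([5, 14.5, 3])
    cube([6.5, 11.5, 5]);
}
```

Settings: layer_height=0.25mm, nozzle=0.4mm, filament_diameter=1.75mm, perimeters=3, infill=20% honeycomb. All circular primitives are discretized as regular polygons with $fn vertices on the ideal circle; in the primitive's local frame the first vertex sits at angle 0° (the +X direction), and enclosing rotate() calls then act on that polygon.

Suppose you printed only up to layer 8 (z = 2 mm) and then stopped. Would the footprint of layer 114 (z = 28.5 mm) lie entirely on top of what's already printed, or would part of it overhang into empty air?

Compare the two slices. At z = 2: the r=2.5 cylinder gives a regular 6-gon of circumradius 2.5 (constant along its height) (area = (6/2)·2.500²·sin(360°/6) = 16.24 mm²); the cube at (2.5, 4.5) is not intersected at this z (z outside [17.5, 34]); the cube at (-0.5, 10) is absent (z outside [11, 33]); the cube at (5.5, 6.5) does not reach this height (z outside [15.5, 29]); Taking the union: only the r=2.5 cylinder is present, so the union is just that shape — area = 16.24 mm²; the cube at (5, 14.5) does not reach this height (z outside [3, 8]); Merging all regions: only the result so far is present, so the union is just that shape — area = 16.24 mm². At z = 28.5: the cylinder does not reach this height (z outside [0, 18.5]); the 19.5×27 cube at (2.5, 4.5) contributes its full rectangle (area 526.50 mm²); the cube at (-0.5, 10) (footprint 22.5×7) is included at this height (area 157.50 mm²); the 11×5 cube at (5.5, 6.5) contributes its full rectangle (area 55.00 mm²); Merging all regions: the regions partially overlap — summed areas 739.00 mm² minus the doubly-counted overlap 191.50 mm² gives 547.50 mm² — area = 547.50 mm²; the cube at (5, 14.5) is not intersected at this z (z outside [3, 8]); Combining (union): only that combined region is present, so the union is just that shape — area = 547.50 mm². Checking containment: at z = 28.5 the cross-section extends beyond the z = 2 cross-section by about 547.50 mm².

part overhangs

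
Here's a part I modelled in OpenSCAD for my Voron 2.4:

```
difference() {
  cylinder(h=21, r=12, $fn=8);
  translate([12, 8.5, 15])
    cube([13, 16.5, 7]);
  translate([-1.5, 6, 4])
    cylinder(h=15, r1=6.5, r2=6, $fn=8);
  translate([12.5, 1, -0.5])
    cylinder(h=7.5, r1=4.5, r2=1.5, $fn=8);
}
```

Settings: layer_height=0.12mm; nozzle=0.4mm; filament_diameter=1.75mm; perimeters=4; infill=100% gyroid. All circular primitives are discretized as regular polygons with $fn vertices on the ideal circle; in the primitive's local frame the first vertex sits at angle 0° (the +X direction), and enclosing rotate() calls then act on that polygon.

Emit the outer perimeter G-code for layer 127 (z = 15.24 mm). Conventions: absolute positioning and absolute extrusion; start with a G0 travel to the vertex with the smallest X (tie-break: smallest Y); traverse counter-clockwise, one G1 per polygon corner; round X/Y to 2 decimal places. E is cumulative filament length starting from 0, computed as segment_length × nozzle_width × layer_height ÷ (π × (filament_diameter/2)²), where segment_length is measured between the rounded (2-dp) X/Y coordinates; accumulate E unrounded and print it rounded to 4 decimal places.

At z = 15.24 mm: the cylinder: section is a regular 8-gon, circumradius r=12; the cube at (12, 8.5) (footprint 13×16.5) is included at this height; the cone at (-1.5, 6) (r1=6.5→r2=6) has section circumradius 6.125 here — a regular 8-gon; the cone at (12.5, 1) is not intersected at this z (z outside [-0.5, 7]); After the difference (first − rest): starting from the r=12 cylinder, the 13×16.5 cube at (12, 8.5) misses the remaining region (no effect); the cone at (-1.5, 6) partially overlaps it — only the 102.41 mm² overlap (of its 106.12 mm²) is removed, clipping the outline — 1 connected region. The outline is a single polygon with 16 vertices. Extrusion per mm of travel: 0.4 × 0.12 / (π × 0.875²) = 0.019956. Accumulating E over each segment gives final E = 1.9619.

G0 X-12.00 Y0.00 Z15.24
G1 X-8.49 Y-8.49 E0.1833
G1 X0.00 Y-12.00 E0.3667
G1 X8.49 Y-8.49 E0.5500
G1 X12.00 Y0.00 E0.7333
G1 X8.49 Y8.49 E0.9167
G1 X0.00 Y12.00 E1.1000
G1 X-0.60 Y11.75 E1.1130
G1 X2.83 Y10.33 E1.1871
G1 X4.63 Y6.00 E1.2806
G1 X2.83 Y1.67 E1.3742
G1 X-1.50 Y-0.13 E1.4678
G1 X-5.83 Y1.67 E1.5614
G1 X-7.63 Y6.00 E1.6550
G1 X-6.20 Y9.43 E1.7291
G1 X-8.49 Y8.49 E1.7785
G1 X-12.00 Y0.00 E1.9619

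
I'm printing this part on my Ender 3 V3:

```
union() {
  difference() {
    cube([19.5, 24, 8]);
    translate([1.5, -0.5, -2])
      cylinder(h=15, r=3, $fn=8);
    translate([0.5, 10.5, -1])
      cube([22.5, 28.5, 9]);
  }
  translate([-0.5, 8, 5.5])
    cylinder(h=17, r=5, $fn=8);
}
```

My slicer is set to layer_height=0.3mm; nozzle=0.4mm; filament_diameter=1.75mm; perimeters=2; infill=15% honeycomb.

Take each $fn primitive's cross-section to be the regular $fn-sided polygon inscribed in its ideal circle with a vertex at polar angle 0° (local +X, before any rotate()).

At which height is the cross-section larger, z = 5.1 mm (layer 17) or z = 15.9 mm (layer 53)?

Layer 17 (z = 5.1): the cube (footprint 19.5×24) is included at this height (area 468.00 mm²); the r=3 cylinder at (1.5, -0.5) contributes a regular 8-gon of circumradius 3 (area = (8/2)·3.000²·sin(360°/8) = 25.46 mm²); the cube at (0.5, 10.5) is present — its section is the full 22.5×28.5 rectangle (area 641.25 mm²); After the difference (first − rest): starting from the 19.5×24 cube (468.00 mm²), the r=3 cylinder at (1.5, -0.5) partially overlaps it — only the 8.20 mm² overlap (of its 25.46 mm²) is removed, clipping the outline; the 22.5×28.5 cube at (0.5, 10.5) partially overlaps it — only the 256.50 mm² overlap (of its 641.25 mm²) is removed, clipping the outline — area = 203.30 mm²; the cylinder at (-0.5, 8) is absent (z outside [5.5, 22.5]); Combining (union): only the result so far is present, so the union is just that shape — area = 203.30 mm². So its area = 203.30 mm². Layer 53 (z = 15.9): the cube does not reach this height (z outside [0, 8]); the cylinder at (1.5, -0.5) is not intersected at this z (z outside [-2, 13]); the cube at (0.5, 10.5) is not intersected at this z (z outside [-1, 8]); After the difference (first − rest): the first operand is absent here, so nothing remains; the r=5 cylinder at (-0.5, 8) contributes a regular 8-gon of circumradius 5 (area = (8/2)·5.000²·sin(360°/8) = 70.71 mm²); Combining (union): only the r=5 cylinder at (-0.5, 8) is present, so the union is just that shape — area = 70.71 mm². So its area = 70.71 mm². Layer 17 is larger (203.30 vs 70.71 mm²).

layer 17 (z = 5.1 mm)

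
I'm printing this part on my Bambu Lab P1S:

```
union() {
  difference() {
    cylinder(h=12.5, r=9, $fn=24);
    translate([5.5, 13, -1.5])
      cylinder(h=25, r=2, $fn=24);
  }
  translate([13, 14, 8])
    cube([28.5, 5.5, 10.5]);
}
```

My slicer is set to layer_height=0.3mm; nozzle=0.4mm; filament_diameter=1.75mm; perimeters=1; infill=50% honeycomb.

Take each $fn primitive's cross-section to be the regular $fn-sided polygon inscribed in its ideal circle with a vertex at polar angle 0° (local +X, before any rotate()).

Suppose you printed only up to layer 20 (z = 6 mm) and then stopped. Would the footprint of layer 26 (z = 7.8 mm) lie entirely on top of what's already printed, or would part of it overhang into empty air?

Compare the two slices. At z = 6: the r=9 cylinder contributes a regular 24-gon of circumradius 9 (area = (24/2)·9.000²·sin(360°/24) = 251.57 mm²); the r=2 cylinder at (5.5, 13) contributes a regular 24-gon of circumradius 2 (area = (24/2)·2.000²·sin(360°/24) = 12.42 mm²); Taking the first minus the rest: starting from the r=9 cylinder (251.57 mm²), the r=2 cylinder at (5.5, 13) misses the remaining region (no effect) — area = 251.57 mm²; the cube at (13, 14) is not intersected at this z (z outside [8, 18.5]); Combining (union): only that combined region is present, so the union is just that shape — area = 251.57 mm². At z = 7.8: the r=9 cylinder gives a regular 24-gon of circumradius 9 (constant along its height) (area = (24/2)·9.000²·sin(360°/24) = 251.57 mm²); the r=2 cylinder at (5.5, 13) gives a regular 24-gon of circumradius 2 (constant along its height) (area = (24/2)·2.000²·sin(360°/24) = 12.42 mm²); After the difference (first − rest): starting from the r=9 cylinder (251.57 mm²), the r=2 cylinder at (5.5, 13) misses the remaining region (no effect) — area = 251.57 mm²; the cube at (13, 14) does not reach this height (z outside [8, 18.5]); Taking the union: only that combined region is present, so the union is just that shape — area = 251.57 mm². Checking containment: the cross-section at z = 7.8 is a subset of the cross-section at z = 6.

entirely on top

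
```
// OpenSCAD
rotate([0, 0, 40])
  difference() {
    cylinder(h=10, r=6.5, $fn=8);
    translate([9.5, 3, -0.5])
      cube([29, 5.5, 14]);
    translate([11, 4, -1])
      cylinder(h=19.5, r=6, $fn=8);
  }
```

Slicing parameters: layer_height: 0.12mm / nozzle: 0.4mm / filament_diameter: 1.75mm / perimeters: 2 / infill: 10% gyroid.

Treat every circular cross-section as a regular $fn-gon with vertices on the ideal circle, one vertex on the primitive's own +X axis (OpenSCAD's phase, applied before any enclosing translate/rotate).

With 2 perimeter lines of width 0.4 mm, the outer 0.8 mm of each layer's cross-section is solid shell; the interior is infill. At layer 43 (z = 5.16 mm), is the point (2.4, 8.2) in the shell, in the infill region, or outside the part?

outside

At z = 5.16 mm: the r=6.5 cylinder contributes a regular 8-gon of circumradius 6.5; the cube at (9.5, 3) is present — its section is the full 29×5.5 rectangle; the r=6 cylinder at (11, 4) gives a regular 8-gon of circumradius 6 (constant along its height); Taking the first minus the rest: starting from the r=6.5 cylinder, the 29×5.5 cube at (9.5, 3) misses the remaining region (no effect); the r=6 cylinder at (11, 4) misses the remaining region (no effect) — 1 connected region; (rotated 40° about Z; rotation is an isometry so areas/perimeters/island counts are preserved). Overall, the cross-section is a single solid region. Undo the 40° rotation: the query point maps to (7.109, 4.739) in the un-rotated model frame. The nearest boundary edge runs (4.60, 4.60)→(6.50, 0.00); distance from the point to it = 2.38 mm. The point is not inside any of the regions above, so it lies outside the cross-section (2.38 mm from the nearest boundary).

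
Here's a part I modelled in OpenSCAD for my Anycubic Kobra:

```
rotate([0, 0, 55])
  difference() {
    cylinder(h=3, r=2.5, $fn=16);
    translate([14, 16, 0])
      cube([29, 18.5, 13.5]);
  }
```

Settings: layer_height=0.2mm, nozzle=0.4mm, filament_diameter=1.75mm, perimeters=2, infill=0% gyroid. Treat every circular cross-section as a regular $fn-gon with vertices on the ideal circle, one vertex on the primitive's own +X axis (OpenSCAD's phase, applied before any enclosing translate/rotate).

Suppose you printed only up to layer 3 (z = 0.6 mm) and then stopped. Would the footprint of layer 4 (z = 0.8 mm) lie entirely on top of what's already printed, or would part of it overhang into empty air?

entirely on top

Compare the two slices. At z = 0.6: the r=2.5 cylinder gives a regular 16-gon of circumradius 2.5 (constant along its height) (area = (16/2)·2.500²·sin(360°/16) = 19.13 mm²); the cube at (14, 16) (footprint 29×18.5) is included at this height (area 536.50 mm²); After the difference (first − rest): starting from the r=2.5 cylinder (19.13 mm²), the 29×18.5 cube at (14, 16) misses the remaining region (no effect) — area = 19.13 mm²; (whole slice rotated 55° about Z — lengths, areas and connectivity unchanged). At z = 0.8: the r=2.5 cylinder gives a regular 16-gon of circumradius 2.5 (constant along its height) (area = (16/2)·2.500²·sin(360°/16) = 19.13 mm²); the 29×18.5 cube at (14, 16) contributes its full rectangle (area 536.50 mm²); After the difference (first − rest): starting from the r=2.5 cylinder (19.13 mm²), the 29×18.5 cube at (14, 16) misses the remaining region (no effect) — area = 19.13 mm²; (rotated 55° about Z; rotation is an isometry so areas/perimeters/island counts are preserved). Checking containment: the cross-section at z = 0.8 is a subset of the cross-section at z = 0.6.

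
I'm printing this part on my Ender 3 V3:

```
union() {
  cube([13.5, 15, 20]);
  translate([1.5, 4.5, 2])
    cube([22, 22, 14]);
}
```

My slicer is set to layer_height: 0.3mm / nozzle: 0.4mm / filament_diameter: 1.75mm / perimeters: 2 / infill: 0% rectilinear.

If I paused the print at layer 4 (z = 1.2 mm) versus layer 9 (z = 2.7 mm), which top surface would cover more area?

layer 9 (z = 2.7 mm)

Layer 4 (z = 1.2): the cube (footprint 13.5×15) is included at this height (area 202.50 mm²); the cube at (1.5, 4.5) is not intersected at this z (z outside [2, 16]); Merging all regions: only the 13.5×15 cube is present, so the union is just that shape — area = 202.50 mm². So its area = 202.50 mm². Layer 9 (z = 2.7): the 13.5×15 cube contributes its full rectangle (area 202.50 mm²); the 22×22 cube at (1.5, 4.5) contributes its full rectangle (area 484.00 mm²); Merging all regions: the regions partially overlap — summed areas 686.50 mm² minus the doubly-counted overlap 126.00 mm² gives 560.50 mm² — area = 560.50 mm². So its area = 560.50 mm². Layer 9 is larger (560.50 vs 202.50 mm²).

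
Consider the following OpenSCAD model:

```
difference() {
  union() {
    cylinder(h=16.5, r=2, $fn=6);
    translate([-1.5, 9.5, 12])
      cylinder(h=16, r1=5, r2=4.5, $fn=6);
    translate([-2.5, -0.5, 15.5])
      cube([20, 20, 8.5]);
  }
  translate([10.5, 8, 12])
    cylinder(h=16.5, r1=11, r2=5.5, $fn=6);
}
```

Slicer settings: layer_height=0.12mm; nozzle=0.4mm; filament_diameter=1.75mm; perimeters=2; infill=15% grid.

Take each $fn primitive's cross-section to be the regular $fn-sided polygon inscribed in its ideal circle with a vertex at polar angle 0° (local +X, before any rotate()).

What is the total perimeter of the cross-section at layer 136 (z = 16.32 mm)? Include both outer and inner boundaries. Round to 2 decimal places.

At z = 16.32 mm: the r=2 cylinder contributes a regular 6-gon of circumradius 2 (perimeter = 2·6·2.000·sin(180°/6) = 12.00 mm); the cone at (-1.5, 9.5): at t=0.270 of its height the radius interpolates to r₁+(r₂−r₁)t = 4.865, giving a regular 6-gon of that circumradius (perimeter = 2·6·4.865·sin(180°/6) = 29.19 mm); the cube at (-2.5, -0.5) is present — its section is the full 20×20 rectangle (perimeter 80.00 mm); Combining (union): the regions partially overlap (shared area 46.22 mm²), so the edge portions inside another operand are dropped and the merged outline is re-measured after clipping — boundary = 85.59 mm; the cone at (10.5, 8) (r1=11→r2=5.5) has section circumradius 9.560 here — a regular 6-gon (perimeter = 2·6·9.560·sin(180°/6) = 57.36 mm); After the difference (first − rest): starting from the result so far, the cone at (10.5, 8) partially overlaps it — only the 226.10 mm² overlap (of its 237.45 mm²) is removed, clipping the outline — boundary = 123.84 mm. Overall, the cross-section is a single solid region. Total boundary length (outer) = 123.84 mm.

123.84 mm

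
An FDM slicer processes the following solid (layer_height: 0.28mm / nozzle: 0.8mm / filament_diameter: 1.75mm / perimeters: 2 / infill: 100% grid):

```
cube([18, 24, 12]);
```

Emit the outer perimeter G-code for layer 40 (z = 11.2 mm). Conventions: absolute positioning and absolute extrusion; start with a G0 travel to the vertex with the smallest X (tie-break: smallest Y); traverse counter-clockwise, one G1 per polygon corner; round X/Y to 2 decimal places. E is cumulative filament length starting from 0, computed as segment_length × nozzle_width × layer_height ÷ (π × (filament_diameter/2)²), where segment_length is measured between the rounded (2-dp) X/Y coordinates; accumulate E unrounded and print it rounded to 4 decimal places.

G0 X0.00 Y0.00 Z11.20
G1 X18.00 Y0.00 E1.6763
G1 X18.00 Y24.00 E3.9114
G1 X0.00 Y24.00 E5.5877
G1 X0.00 Y0.00 E7.8228

At z = 11.2 mm: the cube is present — its section is the full 18×24 rectangle. The outline is a single polygon with 4 vertices. Extrusion per mm of travel: 0.8 × 0.28 / (π × 0.875²) = 0.093128. Accumulating E over each segment gives final E = 7.8228.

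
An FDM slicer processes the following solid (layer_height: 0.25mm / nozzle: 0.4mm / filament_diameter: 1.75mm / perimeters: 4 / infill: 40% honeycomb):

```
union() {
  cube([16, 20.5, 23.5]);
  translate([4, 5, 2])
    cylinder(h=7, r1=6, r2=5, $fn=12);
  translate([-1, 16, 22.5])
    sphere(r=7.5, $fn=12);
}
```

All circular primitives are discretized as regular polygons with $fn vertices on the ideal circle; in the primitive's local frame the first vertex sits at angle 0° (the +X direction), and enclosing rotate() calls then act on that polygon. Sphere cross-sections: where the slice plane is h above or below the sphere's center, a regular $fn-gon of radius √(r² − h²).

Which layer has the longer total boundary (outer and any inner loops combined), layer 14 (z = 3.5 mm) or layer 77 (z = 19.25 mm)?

layer 77 (z = 19.25 mm)

Layer 14 (z = 3.5): the 16×20.5 cube contributes its full rectangle (perimeter 73.00 mm); the cone at (4, 5) (r1=6→r2=5) has section circumradius 5.786 here — a regular 12-gon (perimeter = 2·12·5.786·sin(180°/12) = 35.94 mm); the sphere at (-1, 16) is absent (|z−center|=19.000 > r=7.5); Taking the union: the regions partially overlap (shared area 89.01 mm²), so the edge portions inside another operand are dropped and the merged outline is re-measured after clipping — boundary = 74.25 mm. So its perimeter = 74.25 mm. Layer 77 (z = 19.25): the cube (footprint 16×20.5) is included at this height (perimeter 73.00 mm); the cone at (4, 5) is absent (z outside [2, 9]); the sphere at (-1, 16): section is a regular 12-gon, circumradius = √(r²−h²) = √(7.5²−3.25²) = 6.759 (perimeter = 2·12·6.759·sin(180°/12) = 41.99 mm); Taking the union: the regions partially overlap (shared area 50.38 mm²), so the edge portions inside another operand are dropped and the merged outline is re-measured after clipping — boundary = 85.72 mm. So its perimeter = 85.72 mm. Layer 77 is larger (85.72 vs 74.25 mm).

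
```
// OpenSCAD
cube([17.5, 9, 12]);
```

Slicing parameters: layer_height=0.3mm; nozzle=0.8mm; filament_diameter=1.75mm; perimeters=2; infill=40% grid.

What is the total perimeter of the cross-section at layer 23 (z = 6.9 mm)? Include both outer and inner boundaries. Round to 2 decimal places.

At z = 6.9 mm: the 17.5×9 cube contributes its full rectangle (perimeter 53.00 mm). Overall, the cross-section is a single solid region. Total boundary length (outer) = 53.00 mm.

53.00 mm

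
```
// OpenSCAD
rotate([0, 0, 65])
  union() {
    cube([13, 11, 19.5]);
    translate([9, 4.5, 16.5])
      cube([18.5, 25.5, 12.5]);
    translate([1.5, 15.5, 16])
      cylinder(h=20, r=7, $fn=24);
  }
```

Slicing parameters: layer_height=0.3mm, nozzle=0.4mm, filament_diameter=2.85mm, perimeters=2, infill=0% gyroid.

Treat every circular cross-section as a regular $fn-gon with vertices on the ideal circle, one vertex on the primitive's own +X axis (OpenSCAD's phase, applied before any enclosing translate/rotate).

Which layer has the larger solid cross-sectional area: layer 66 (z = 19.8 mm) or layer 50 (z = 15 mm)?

layer 66 (z = 19.8 mm)

Layer 66 (z = 19.8): the cube does not reach this height (z outside [0, 19.5]); the cube at (9, 4.5) is present — its section is the full 18.5×25.5 rectangle (area 471.75 mm²); the r=7 cylinder at (1.5, 15.5) contributes a regular 24-gon of circumradius 7 (area = (24/2)·7.000²·sin(360°/24) = 152.19 mm²); Merging all regions: the 2 present regions are separate (no shared area or edge), so areas and boundary lengths simply add and each stays a separate island — area = 623.94 mm²; (whole slice rotated 65° about Z — lengths, areas and connectivity unchanged). So its area = 623.94 mm². Layer 50 (z = 15): the 13×11 cube contributes its full rectangle (area 143.00 mm²); the cube at (9, 4.5) is not intersected at this z (z outside [16.5, 29]); the cylinder at (1.5, 15.5) does not reach this height (z outside [16, 36]); Combining (union): only the 13×11 cube is present, so the union is just that shape — area = 143.00 mm²; (whole slice rotated 65° about Z — lengths, areas and connectivity unchanged). So its area = 143.00 mm². Layer 66 is larger (623.94 vs 143.00 mm²).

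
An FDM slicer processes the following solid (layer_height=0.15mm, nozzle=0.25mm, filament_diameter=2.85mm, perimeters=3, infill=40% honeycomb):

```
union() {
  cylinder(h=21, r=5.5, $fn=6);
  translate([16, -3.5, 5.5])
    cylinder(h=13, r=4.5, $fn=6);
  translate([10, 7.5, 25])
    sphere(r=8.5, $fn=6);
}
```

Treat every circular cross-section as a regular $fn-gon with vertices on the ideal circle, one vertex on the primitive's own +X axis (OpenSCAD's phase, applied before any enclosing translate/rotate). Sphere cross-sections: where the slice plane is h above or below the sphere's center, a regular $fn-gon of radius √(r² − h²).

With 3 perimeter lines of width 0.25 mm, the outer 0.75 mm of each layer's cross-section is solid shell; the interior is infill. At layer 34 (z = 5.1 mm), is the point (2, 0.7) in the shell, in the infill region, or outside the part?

infill

At z = 5.1 mm: the r=5.5 cylinder gives a regular 6-gon of circumradius 5.5 (constant along its height); the cylinder at (16, -3.5) is not intersected at this z (z outside [5.5, 18.5]); the sphere at (10, 7.5) is not intersected at this z (|z−center|=19.900 > r=8.5); Combining (union): only the r=5.5 cylinder is present, so the union is just that shape — 1 connected region. Overall, the cross-section is a single solid region. The nearest boundary edge runs (5.50, 0.00)→(2.75, 4.76); distance from the point to it = 2.68 mm. The point is inside the cross-section and 2.68 mm from the nearest boundary — more than the 0.75 mm shell width (3 × 0.25), so it's in the infill interior.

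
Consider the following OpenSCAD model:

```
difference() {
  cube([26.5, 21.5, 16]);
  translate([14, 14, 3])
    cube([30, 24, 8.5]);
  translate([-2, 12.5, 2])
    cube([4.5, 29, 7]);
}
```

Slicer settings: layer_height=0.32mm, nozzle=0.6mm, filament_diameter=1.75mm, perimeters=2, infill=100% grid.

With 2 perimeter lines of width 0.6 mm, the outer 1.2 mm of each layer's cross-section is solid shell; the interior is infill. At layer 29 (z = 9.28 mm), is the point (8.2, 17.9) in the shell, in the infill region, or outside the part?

infill

At z = 9.28 mm: the cube is present — its section is the full 26.5×21.5 rectangle; the 30×24 cube at (14, 14) contributes its full rectangle; the cube at (-2, 12.5) is absent (z outside [2, 9]); Subtracting the remaining from the first: starting from the 26.5×21.5 cube, the 30×24 cube at (14, 14) partially overlaps it — only the 93.75 mm² overlap (of its 720.00 mm²) is removed, clipping the outline — 1 connected region. Overall, the cross-section is a single solid region. The nearest boundary edge runs (0.00, 21.50)→(14.00, 21.50); distance from the point to it = 3.60 mm. The point is inside the cross-section and 3.60 mm from the nearest boundary — more than the 1.2 mm shell width (2 × 0.6), so it's in the infill interior.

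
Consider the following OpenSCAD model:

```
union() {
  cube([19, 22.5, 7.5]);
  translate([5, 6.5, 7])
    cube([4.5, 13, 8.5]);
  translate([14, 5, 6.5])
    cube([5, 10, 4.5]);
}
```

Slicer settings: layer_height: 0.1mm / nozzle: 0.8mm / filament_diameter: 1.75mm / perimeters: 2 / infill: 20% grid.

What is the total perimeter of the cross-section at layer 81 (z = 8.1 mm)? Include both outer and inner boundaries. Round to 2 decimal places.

At z = 8.1 mm: the cube is not intersected at this z (z outside [0, 7.5]); the cube at (5, 6.5) (footprint 4.5×13) is included at this height (perimeter 35.00 mm); the 5×10 cube at (14, 5) contributes its full rectangle (perimeter 30.00 mm); Combining (union): the 2 present regions are separate (no shared area or edge), so areas and boundary lengths simply add and each stays a separate island — boundary = 65.00 mm. Overall, the cross-section has 2 separate islands. Total boundary length (outer) = 65.00 mm.

65.00 mm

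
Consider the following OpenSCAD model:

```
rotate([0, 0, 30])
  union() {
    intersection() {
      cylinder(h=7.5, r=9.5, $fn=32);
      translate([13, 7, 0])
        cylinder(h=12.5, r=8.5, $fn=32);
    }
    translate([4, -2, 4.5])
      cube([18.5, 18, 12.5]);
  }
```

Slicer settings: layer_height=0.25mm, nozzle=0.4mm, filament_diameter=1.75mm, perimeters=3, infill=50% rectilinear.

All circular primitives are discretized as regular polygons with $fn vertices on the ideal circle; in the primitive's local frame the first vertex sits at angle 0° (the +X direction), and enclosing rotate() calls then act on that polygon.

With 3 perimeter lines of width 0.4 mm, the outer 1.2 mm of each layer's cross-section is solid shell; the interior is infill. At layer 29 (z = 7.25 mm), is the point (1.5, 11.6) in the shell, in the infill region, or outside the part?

infill

At z = 7.25 mm: the r=9.5 cylinder contributes a regular 32-gon of circumradius 9.5; the r=8.5 cylinder at (13, 7) gives a regular 32-gon of circumradius 8.5 (constant along its height); Taking the intersection: the r=8.5 cylinder at (13, 7) partially overlaps the r=9.5 cylinder; clipping to the common part keeps 21.96 mm² — 1 connected region; the cube at (4, -2) (footprint 18.5×18) is included at this height; Combining (union): that combined region lies entirely inside the 18.5×18 cube at (4, -2), so the union is just the 18.5×18 cube at (4, -2) — 1 connected region; (rotated 30° about Z; rotation is an isometry so areas/perimeters/island counts are preserved). Overall, the cross-section is a single solid region. Undo the 30° rotation: the query point maps to (7.099, 9.296) in the un-rotated model frame. The nearest boundary edge runs (4.00, -2.00)→(4.00, 16.00); distance from the point to it = 3.10 mm. The point is inside the cross-section and 3.10 mm from the nearest boundary — more than the 1.2 mm shell width (3 × 0.4), so it's in the infill interior.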